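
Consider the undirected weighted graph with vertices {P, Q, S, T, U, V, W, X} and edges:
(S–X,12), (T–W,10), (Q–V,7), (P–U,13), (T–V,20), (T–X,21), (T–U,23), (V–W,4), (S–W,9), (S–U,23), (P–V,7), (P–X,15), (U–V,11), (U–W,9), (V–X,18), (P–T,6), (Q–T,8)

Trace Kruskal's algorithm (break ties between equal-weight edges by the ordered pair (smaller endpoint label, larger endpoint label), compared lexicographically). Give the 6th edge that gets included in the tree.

U-W

Kruskal: consider edges lightest-first.
V–W (4): add — endpoints in different components.
P–T (6): add — endpoints in different components.
P–V (7): add — endpoints in different components.
Q–V (7): add — endpoints in different components.
Q–T (8): skip — Q and T already connected.
S–W (9): add — endpoints in different components.
U–W (9): add — endpoints in different components.
T–W (10): skip — T and W already connected.
U–V (11): skip — U and V already connected.
S–X (12): add — endpoints in different components.
The 6th edge added is U–W.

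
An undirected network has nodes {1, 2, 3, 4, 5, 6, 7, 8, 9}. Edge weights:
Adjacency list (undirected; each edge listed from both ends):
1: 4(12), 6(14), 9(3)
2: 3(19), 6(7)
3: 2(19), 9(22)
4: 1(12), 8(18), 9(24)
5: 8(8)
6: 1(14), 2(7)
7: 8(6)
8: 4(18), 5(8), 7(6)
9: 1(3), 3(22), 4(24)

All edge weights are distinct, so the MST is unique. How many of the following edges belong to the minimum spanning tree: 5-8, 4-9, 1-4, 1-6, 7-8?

4

Kruskal: consider edges lightest-first.
1-9 (3): add — endpoints in different components.
7-8 (6): add — endpoints in different components.
2-6 (7): add — endpoints in different components.
5-8 (8): add — endpoints in different components.
1-4 (12): add — endpoints in different components.
1-6 (14): add — endpoints in different components.
4-8 (18): add — endpoints in different components.
2-3 (19): add — endpoints in different components.
MST edge set: {1-9, 7-8, 2-6, 5-8, 1-4, 1-6, 4-8, 2-3}.
Of the listed edges, {5-8, 1-4, 1-6, 7-8} are in the MST → 4.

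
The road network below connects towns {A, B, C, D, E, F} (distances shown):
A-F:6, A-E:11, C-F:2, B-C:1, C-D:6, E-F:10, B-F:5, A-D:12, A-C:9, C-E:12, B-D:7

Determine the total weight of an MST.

Kruskal's algorithm — process edges by increasing weight (ties by edge label):
B-C (1): add. Components now {A} {B,C} {D} {E} {F}
C-F (2): add. Components now {A} {B,C,F} {D} {E}
B-F (5): skip — B and F already connected.
A-F (6): add. Components now {A,B,C,F} {D} {E}
C-D (6): add. Components now {A,B,C,D,F} {E}
B-D (7): skip — B and D already connected.
A-C (9): skip — A and C already connected.
E-F (10): add. Components now {A,B,C,D,E,F}
MST edges: B-C, C-F, A-F, C-D, E-F; total weight 1+2+6+6+10 = 25.

25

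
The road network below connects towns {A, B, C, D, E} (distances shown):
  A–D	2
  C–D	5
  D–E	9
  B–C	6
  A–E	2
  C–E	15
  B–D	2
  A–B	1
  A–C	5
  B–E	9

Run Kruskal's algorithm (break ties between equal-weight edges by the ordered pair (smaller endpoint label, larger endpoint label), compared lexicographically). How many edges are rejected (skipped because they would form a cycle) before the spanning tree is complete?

Kruskal: consider edges lightest-first.
A–B (1): add. Components now {A,B} {C} {D} {E}
A–D (2): add. Components now {A,B,D} {C} {E}
A–E (2): add. Components now {A,B,D,E} {C}
B–D (2): skip — B and D already connected.
A–C (5): add. Components now {A,B,C,D,E}
Edges rejected before the tree was complete: 1.

1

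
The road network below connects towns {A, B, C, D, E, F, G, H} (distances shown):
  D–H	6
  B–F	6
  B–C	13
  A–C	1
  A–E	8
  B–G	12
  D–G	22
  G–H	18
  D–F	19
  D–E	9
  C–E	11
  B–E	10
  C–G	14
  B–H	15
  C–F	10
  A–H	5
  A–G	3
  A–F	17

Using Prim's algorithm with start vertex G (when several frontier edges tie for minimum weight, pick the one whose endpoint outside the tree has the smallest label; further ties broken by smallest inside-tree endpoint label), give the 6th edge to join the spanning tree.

Grow the tree from G using Prim:
Step 1: cheapest edge leaving the tree is A–G (3); add A.
Step 2: cheapest edge leaving the tree is A–C (1); add C.
Step 3: cheapest edge leaving the tree is A–H (5); add H.
Step 4: cheapest edge leaving the tree is D–H (6); add D.
Step 5: cheapest edge leaving the tree is A–E (8); add E.
Step 6: cheapest edge leaving the tree is B–E (10); add B.
Step 7: cheapest edge leaving the tree is B–F (6); add F.
The 6th edge added is B–E.

B-E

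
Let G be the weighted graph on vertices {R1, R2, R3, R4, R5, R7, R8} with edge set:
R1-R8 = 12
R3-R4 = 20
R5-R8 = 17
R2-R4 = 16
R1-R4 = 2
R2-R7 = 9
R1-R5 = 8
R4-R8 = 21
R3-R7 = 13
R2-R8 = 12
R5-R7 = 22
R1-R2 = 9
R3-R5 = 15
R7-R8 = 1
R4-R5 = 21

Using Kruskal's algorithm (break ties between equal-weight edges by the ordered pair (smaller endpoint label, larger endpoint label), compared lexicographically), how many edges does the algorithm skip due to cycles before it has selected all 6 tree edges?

Kruskal: consider edges lightest-first.
R7-R8 (1): add — endpoints in different components.
R1-R4 (2): add — endpoints in different components.
R1-R5 (8): add — endpoints in different components.
R1-R2 (9): add — endpoints in different components.
R2-R7 (9): add — endpoints in different components.
R1-R8 (12): skip — R1 and R8 already connected.
R2-R8 (12): skip — R2 and R8 already connected.
R3-R7 (13): add — endpoints in different components.
Edges rejected before the tree was complete: 2.

2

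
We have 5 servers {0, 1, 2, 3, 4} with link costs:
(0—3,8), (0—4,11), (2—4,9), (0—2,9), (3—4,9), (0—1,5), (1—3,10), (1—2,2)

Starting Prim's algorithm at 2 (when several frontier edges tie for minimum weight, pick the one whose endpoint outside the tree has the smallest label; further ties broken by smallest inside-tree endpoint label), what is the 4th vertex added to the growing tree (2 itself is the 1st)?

Prim, starting at 2.
Step 1: frontier [1—2 2, 0—2 9, 2—4 9] → take 1—2 (2); add 1.
Step 2: frontier [0—1 5, 1—3 10, 0—2 9, 2—4 9] → take 0—1 (5); add 0.
Step 3: frontier [0—3 8, 0—4 11, 1—3 10, 2—4 9] → take 0—3 (8); add 3.
Step 4: frontier [0—4 11, 2—4 9, 3—4 9] → take 2—4 (9); add 4.
Vertex order: 2, 1, 0, 3, 4. The 4th vertex is 3.

3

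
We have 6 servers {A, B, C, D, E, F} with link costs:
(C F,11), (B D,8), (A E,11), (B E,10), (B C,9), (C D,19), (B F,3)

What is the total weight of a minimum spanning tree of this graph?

Kruskal's algorithm — process edges by increasing weight (ties by edge label):
B F (3): add — endpoints in different components.
B D (8): add — endpoints in different components.
B C (9): add — endpoints in different components.
B E (10): add — endpoints in different components.
A E (11): add — endpoints in different components.
MST edges: B F, B D, B C, B E, A E; total weight 3+8+9+10+11 = 41.

41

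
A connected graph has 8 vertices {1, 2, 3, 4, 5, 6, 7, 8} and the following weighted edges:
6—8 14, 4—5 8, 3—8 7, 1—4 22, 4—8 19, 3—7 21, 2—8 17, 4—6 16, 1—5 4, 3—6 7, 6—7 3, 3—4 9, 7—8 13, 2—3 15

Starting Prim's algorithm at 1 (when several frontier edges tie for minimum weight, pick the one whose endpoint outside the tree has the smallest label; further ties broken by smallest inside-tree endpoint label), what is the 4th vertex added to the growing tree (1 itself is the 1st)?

3

Grow the tree from 1 using Prim:
Step 1: frontier [1—5 4, 1—4 22] → take 1—5 (4); add 5.
Step 2: frontier [1—4 22, 4—5 8] → take 4—5 (8); add 4.
Step 3: frontier [3—4 9, 4—6 16, 4—8 19] → take 3—4 (9); add 3.
Step 4: frontier [3—6 7, 3—8 7, 2—3 15, 3—7 21, 4—6 16, 4—8 19] → take 3—6 (7); add 6.
Step 5: frontier [3—8 7, 2—3 15, 3—7 21, 4—8 19, 6—7 3, 6—8 14] → take 6—7 (3); add 7.
Step 6: frontier [3—8 7, 2—3 15, 4—8 19, 6—8 14, 7—8 13] → take 3—8 (7); add 8.
Step 7: frontier [2—3 15, 2—8 17] → take 2—3 (15); add 2.
Vertex order: 1, 5, 4, 3, 6, 7, 8, 2. The 4th vertex is 3.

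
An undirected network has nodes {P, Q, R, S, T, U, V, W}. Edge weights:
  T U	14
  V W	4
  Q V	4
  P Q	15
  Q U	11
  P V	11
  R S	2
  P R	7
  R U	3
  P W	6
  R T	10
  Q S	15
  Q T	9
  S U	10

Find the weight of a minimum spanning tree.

Sort edges by weight, then run Kruskal:
R S (2): add — endpoints in different components.
R U (3): add — endpoints in different components.
Q V (4): add — endpoints in different components.
V W (4): add — endpoints in different components.
P W (6): add — endpoints in different components.
P R (7): add — endpoints in different components.
Q T (9): add — endpoints in different components.
MST edges: R S, R U, Q V, V W, P W, P R, Q T; total weight 2+3+4+4+6+7+9 = 35.

35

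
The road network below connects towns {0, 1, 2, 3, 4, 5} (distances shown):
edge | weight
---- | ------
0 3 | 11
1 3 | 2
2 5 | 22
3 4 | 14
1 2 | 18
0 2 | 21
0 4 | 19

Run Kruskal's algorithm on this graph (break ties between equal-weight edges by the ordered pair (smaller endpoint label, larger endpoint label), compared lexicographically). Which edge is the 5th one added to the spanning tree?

Kruskal: consider edges lightest-first.
1 3 (2): add — endpoints in different components.
0 3 (11): add — endpoints in different components.
3 4 (14): add — endpoints in different components.
1 2 (18): add — endpoints in different components.
0 4 (19): skip — 0 and 4 already connected.
0 2 (21): skip — 0 and 2 already connected.
2 5 (22): add — endpoints in different components.
The 5th edge added is 2 5.

2-5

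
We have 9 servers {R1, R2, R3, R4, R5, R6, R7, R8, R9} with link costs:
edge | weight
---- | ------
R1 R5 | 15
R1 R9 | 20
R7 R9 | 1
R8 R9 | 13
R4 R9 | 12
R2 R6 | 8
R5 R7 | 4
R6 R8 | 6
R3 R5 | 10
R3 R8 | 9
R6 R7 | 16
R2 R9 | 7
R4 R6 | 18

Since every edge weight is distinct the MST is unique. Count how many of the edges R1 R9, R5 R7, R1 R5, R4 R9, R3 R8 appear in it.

4

Kruskal: consider edges lightest-first.
R7 R9 (1): add — endpoints in different components.
R5 R7 (4): add — endpoints in different components.
R6 R8 (6): add — endpoints in different components.
R2 R9 (7): add — endpoints in different components.
R2 R6 (8): add — endpoints in different components.
R3 R8 (9): add — endpoints in different components.
R3 R5 (10): skip — R5 and R3 already connected.
R4 R9 (12): add — endpoints in different components.
R8 R9 (13): skip — R9 and R8 already connected.
R1 R5 (15): add — endpoints in different components.
MST edge set: {R7 R9, R5 R7, R6 R8, R2 R9, R2 R6, R3 R8, R4 R9, R1 R5}.
Of the listed edges, {R5 R7, R1 R5, R4 R9, R3 R8} are in the MST → 4.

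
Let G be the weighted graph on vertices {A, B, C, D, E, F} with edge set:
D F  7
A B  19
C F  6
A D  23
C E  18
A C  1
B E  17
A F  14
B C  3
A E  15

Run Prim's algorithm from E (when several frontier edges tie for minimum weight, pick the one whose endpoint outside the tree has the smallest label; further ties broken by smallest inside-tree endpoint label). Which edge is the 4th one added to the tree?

C-F

Prim's algorithm from E:
Step 1: frontier [A E 15, B E 17, C E 18] → take A E (15); add A.
Step 2: frontier [A C 1, A F 14, A B 19, A D 23, B E 17, C E 18] → take A C (1); add C.
Step 3: frontier [A F 14, A B 19, A D 23, B C 3, C F 6, B E 17] → take B C (3); add B.
Step 4: frontier [A F 14, A D 23, C F 6] → take C F (6); add F.
Step 5: frontier [A D 23, D F 7] → take D F (7); add D.
The 4th edge added is C F.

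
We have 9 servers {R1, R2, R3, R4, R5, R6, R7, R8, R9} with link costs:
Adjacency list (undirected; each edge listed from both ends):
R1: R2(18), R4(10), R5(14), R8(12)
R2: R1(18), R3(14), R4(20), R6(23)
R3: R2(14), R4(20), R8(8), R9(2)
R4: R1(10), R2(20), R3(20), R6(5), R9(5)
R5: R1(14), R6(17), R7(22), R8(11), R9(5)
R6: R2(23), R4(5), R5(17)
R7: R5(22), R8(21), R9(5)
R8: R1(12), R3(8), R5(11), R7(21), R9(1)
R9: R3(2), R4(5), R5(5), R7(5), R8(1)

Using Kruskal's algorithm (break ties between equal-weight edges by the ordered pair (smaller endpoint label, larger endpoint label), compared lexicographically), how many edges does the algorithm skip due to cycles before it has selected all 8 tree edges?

Sort edges by weight, then run Kruskal:
R8-R9 (1): add — endpoints in different components.
R3-R9 (2): add — endpoints in different components.
R4-R6 (5): add — endpoints in different components.
R4-R9 (5): add — endpoints in different components.
R5-R9 (5): add — endpoints in different components.
R7-R9 (5): add — endpoints in different components.
R3-R8 (8): skip — R3 and R8 already connected.
R1-R4 (10): add — endpoints in different components.
R5-R8 (11): skip — R5 and R8 already connected.
R1-R8 (12): skip — R1 and R8 already connected.
R1-R5 (14): skip — R5 and R1 already connected.
R2-R3 (14): add — endpoints in different components.
Edges rejected before the tree was complete: 4.

4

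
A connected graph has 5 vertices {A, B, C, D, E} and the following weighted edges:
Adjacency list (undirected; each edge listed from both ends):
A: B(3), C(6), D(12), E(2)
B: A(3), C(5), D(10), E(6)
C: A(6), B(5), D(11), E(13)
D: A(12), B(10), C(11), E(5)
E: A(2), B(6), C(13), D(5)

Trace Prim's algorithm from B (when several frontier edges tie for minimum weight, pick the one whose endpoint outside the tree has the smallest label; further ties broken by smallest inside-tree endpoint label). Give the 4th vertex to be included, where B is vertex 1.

C

Prim's algorithm from B:
Step 1: frontier [A–B 3, B–C 5, B–E 6, B–D 10] → take A–B (3); add A.
Step 2: frontier [A–E 2, A–C 6, A–D 12, B–C 5, B–E 6, B–D 10] → take A–E (2); add E.
Step 3: frontier [A–C 6, A–D 12, B–C 5, B–D 10, D–E 5, C–E 13] → take B–C (5); add C.
Step 4: frontier [A–D 12, B–D 10, C–D 11, D–E 5] → take D–E (5); add D.
Vertex order: B, A, E, C, D. The 4th vertex is C.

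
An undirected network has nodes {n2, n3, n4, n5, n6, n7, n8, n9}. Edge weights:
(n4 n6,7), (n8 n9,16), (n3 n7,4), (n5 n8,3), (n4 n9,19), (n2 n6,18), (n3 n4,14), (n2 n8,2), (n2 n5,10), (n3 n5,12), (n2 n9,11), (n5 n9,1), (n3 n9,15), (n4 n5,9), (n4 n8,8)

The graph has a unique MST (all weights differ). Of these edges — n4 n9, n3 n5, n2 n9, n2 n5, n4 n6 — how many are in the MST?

Sort edges by weight, then run Kruskal:
n5 n9 (1): add — endpoints in different components.
n2 n8 (2): add — endpoints in different components.
n5 n8 (3): add — endpoints in different components.
n3 n7 (4): add — endpoints in different components.
n4 n6 (7): add — endpoints in different components.
n4 n8 (8): add — endpoints in different components.
n4 n5 (9): skip — n5 and n4 already connected.
n2 n5 (10): skip — n2 and n5 already connected.
n2 n9 (11): skip — n2 and n9 already connected.
n3 n5 (12): add — endpoints in different components.
MST edge set: {n5 n9, n2 n8, n5 n8, n3 n7, n4 n6, n4 n8, n3 n5}.
Of the listed edges, {n3 n5, n4 n6} are in the MST → 2.

2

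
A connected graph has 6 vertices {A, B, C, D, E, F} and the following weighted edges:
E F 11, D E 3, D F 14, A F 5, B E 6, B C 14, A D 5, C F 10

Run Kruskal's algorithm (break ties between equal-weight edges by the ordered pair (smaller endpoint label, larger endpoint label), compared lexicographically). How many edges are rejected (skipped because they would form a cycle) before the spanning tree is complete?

0

Kruskal's algorithm — process edges by increasing weight (ties by edge label):
D E (3): add — endpoints in different components.
A D (5): add — endpoints in different components.
A F (5): add — endpoints in different components.
B E (6): add — endpoints in different components.
C F (10): add — endpoints in different components.
Edges rejected before the tree was complete: 0.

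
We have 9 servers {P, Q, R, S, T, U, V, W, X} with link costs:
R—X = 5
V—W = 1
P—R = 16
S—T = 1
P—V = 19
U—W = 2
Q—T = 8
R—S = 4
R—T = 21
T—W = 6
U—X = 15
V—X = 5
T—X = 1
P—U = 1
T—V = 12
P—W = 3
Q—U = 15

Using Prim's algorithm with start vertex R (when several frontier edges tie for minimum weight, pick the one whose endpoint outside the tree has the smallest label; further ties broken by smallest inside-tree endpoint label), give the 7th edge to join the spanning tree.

P-U

Prim, starting at R.
Step 1: cheapest edge leaving the tree is R—S (4); add S.
Step 2: cheapest edge leaving the tree is S—T (1); add T.
Step 3: cheapest edge leaving the tree is T—X (1); add X.
Step 4: cheapest edge leaving the tree is V—X (5); add V.
Step 5: cheapest edge leaving the tree is V—W (1); add W.
Step 6: cheapest edge leaving the tree is U—W (2); add U.
Step 7: cheapest edge leaving the tree is P—U (1); add P.
Step 8: cheapest edge leaving the tree is Q—T (8); add Q.
The 7th edge added is P—U.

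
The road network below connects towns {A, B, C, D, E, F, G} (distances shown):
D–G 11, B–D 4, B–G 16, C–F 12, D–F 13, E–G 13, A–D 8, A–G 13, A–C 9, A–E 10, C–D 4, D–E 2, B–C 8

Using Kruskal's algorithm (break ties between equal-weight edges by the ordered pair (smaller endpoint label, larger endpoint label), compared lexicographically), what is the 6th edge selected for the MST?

Sort edges by weight, then run Kruskal:
D–E (2): add — endpoints in different components.
B–D (4): add — endpoints in different components.
C–D (4): add — endpoints in different components.
A–D (8): add — endpoints in different components.
B–C (8): skip — B and C already connected.
A–C (9): skip — A and C already connected.
A–E (10): skip — A and E already connected.
D–G (11): add — endpoints in different components.
C–F (12): add — endpoints in different components.
The 6th edge added is C–F.

C-F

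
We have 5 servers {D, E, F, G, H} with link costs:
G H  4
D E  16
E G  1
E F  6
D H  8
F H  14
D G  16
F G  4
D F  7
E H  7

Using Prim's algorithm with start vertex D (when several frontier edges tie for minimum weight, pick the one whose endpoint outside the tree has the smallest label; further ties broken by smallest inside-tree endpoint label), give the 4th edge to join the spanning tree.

G-H

Prim's algorithm from D:
Step 1: cheapest edge leaving the tree is D F (7); add F.
Step 2: cheapest edge leaving the tree is F G (4); add G.
Step 3: cheapest edge leaving the tree is E G (1); add E.
Step 4: cheapest edge leaving the tree is G H (4); add H.
The 4th edge added is G H.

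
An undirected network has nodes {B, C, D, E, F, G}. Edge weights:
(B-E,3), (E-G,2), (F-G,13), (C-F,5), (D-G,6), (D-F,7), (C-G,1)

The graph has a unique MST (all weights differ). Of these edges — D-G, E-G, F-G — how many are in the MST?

Kruskal's algorithm — process edges by increasing weight (ties by edge label):
C-G (1): add. Components now {B} {C,G} {D} {E} {F}
E-G (2): add. Components now {B} {C,E,G} {D} {F}
B-E (3): add. Components now {B,C,E,G} {D} {F}
C-F (5): add. Components now {B,C,E,F,G} {D}
D-G (6): add. Components now {B,C,D,E,F,G}
MST edge set: {C-G, E-G, B-E, C-F, D-G}.
Of the listed edges, {D-G, E-G} are in the MST → 2.

2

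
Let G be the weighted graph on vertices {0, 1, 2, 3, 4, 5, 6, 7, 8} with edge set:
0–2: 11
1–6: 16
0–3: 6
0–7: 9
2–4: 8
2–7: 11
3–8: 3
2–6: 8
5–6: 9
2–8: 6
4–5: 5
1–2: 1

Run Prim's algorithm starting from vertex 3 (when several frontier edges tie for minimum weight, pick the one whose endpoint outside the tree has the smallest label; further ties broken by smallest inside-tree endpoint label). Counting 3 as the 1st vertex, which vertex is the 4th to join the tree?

2

Grow the tree from 3 using Prim:
Step 1: frontier [3–8 3, 0–3 6] → take 3–8 (3); add 8.
Step 2: frontier [0–3 6, 2–8 6] → take 0–3 (6); add 0.
Step 3: frontier [0–7 9, 0–2 11, 2–8 6] → take 2–8 (6); add 2.
Step 4: frontier [0–7 9, 1–2 1, 2–4 8, 2–6 8, 2–7 11] → take 1–2 (1); add 1.
Step 5: frontier [0–7 9, 1–6 16, 2–4 8, 2–6 8, 2–7 11] → take 2–4 (8); add 4.
Step 6: frontier [0–7 9, 1–6 16, 2–6 8, 2–7 11, 4–5 5] → take 4–5 (5); add 5.
Step 7: frontier [0–7 9, 1–6 16, 2–6 8, 2–7 11, 5–6 9] → take 2–6 (8); add 6.
Step 8: frontier [0–7 9, 2–7 11] → take 0–7 (9); add 7.
Vertex order: 3, 8, 0, 2, 1, 4, 5, 6, 7. The 4th vertex is 2.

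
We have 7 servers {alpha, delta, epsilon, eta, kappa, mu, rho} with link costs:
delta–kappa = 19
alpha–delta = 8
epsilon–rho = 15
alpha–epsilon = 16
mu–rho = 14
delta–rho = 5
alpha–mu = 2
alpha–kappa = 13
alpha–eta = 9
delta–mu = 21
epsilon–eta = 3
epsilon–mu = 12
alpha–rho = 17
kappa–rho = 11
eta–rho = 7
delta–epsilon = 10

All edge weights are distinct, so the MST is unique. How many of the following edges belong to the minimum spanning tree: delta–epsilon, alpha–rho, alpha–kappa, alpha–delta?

Sort edges by weight, then run Kruskal:
alpha–mu (2): add — endpoints in different components.
epsilon–eta (3): add — endpoints in different components.
delta–rho (5): add — endpoints in different components.
eta–rho (7): add — endpoints in different components.
alpha–delta (8): add — endpoints in different components.
alpha–eta (9): skip — alpha and eta already connected.
delta–epsilon (10): skip — delta and epsilon already connected.
kappa–rho (11): add — endpoints in different components.
MST edge set: {alpha–mu, epsilon–eta, delta–rho, eta–rho, alpha–delta, kappa–rho}.
Of the listed edges, {alpha–delta} are in the MST → 1.

1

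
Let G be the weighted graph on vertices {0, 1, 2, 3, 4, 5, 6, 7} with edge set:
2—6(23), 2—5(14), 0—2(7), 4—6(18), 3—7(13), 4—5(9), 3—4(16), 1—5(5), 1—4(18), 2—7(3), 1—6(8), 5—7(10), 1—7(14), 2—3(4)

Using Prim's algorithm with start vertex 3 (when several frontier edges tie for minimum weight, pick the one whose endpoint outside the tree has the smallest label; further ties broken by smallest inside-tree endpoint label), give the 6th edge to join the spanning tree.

Grow the tree from 3 using Prim:
Step 1: frontier [2—3 4, 3—7 13, 3—4 16] → take 2—3 (4); add 2.
Step 2: frontier [2—7 3, 0—2 7, 2—5 14, 2—6 23, 3—7 13, 3—4 16] → take 2—7 (3); add 7.
Step 3: frontier [0—2 7, 2—5 14, 2—6 23, 3—4 16, 5—7 10, 1—7 14] → take 0—2 (7); add 0.
Step 4: frontier [2—5 14, 2—6 23, 3—4 16, 5—7 10, 1—7 14] → take 5—7 (10); add 5.
Step 5: frontier [2—6 23, 3—4 16, 1—5 5, 4—5 9, 1—7 14] → take 1—5 (5); add 1.
Step 6: frontier [1—6 8, 1—4 18, 2—6 23, 3—4 16, 4—5 9] → take 1—6 (8); add 6.
Step 7: frontier [1—4 18, 3—4 16, 4—5 9, 4—6 18] → take 4—5 (9); add 4.
The 6th edge added is 1—6.

1-6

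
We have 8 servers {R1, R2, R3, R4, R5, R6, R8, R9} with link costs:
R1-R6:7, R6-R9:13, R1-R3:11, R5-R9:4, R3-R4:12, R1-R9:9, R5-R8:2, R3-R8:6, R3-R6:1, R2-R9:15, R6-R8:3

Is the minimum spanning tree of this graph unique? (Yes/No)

Sort edges by weight, then run Kruskal:
R3-R6 (1): add — endpoints in different components.
R5-R8 (2): add — endpoints in different components.
R6-R8 (3): add — endpoints in different components.
R5-R9 (4): add — endpoints in different components.
R3-R8 (6): skip — R3 and R8 already connected.
R1-R6 (7): add — endpoints in different components.
R1-R9 (9): skip — R9 and R1 already connected.
R1-R3 (11): skip — R3 and R1 already connected.
R3-R4 (12): add — endpoints in different components.
R6-R9 (13): skip — R6 and R9 already connected.
R2-R9 (15): add — endpoints in different components.
Every non-tree edge has weight strictly greater than the heaviest edge on the tree path between its endpoints, so the MST is unique.

Yes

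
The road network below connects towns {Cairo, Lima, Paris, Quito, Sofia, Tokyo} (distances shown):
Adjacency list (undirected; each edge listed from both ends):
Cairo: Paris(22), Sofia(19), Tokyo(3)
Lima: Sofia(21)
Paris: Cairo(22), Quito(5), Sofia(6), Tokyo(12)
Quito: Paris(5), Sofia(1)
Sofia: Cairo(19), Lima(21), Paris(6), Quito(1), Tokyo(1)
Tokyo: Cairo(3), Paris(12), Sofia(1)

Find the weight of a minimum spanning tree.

Sort edges by weight, then run Kruskal:
Quito-Sofia (1): add — endpoints in different components.
Sofia-Tokyo (1): add — endpoints in different components.
Cairo-Tokyo (3): add — endpoints in different components.
Paris-Quito (5): add — endpoints in different components.
Paris-Sofia (6): skip — Sofia and Paris already connected.
Paris-Tokyo (12): skip — Tokyo and Paris already connected.
Cairo-Sofia (19): skip — Sofia and Cairo already connected.
Lima-Sofia (21): add — endpoints in different components.
MST edges: Quito-Sofia, Sofia-Tokyo, Cairo-Tokyo, Paris-Quito, Lima-Sofia; total weight 1+1+3+5+21 = 31.

31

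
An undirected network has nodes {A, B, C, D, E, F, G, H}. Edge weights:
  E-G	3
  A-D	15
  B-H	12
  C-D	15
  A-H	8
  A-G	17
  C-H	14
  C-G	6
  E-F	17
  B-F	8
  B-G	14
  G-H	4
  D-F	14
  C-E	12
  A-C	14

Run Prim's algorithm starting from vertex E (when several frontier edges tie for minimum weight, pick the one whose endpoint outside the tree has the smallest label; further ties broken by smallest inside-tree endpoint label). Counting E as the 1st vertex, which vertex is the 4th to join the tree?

C

Prim's algorithm from E:
Step 1: cheapest edge leaving the tree is E-G (3); add G.
Step 2: cheapest edge leaving the tree is G-H (4); add H.
Step 3: cheapest edge leaving the tree is C-G (6); add C.
Step 4: cheapest edge leaving the tree is A-H (8); add A.
Step 5: cheapest edge leaving the tree is B-H (12); add B.
Step 6: cheapest edge leaving the tree is B-F (8); add F.
Step 7: cheapest edge leaving the tree is D-F (14); add D.
Vertex order: E, G, H, C, A, B, F, D. The 4th vertex is C.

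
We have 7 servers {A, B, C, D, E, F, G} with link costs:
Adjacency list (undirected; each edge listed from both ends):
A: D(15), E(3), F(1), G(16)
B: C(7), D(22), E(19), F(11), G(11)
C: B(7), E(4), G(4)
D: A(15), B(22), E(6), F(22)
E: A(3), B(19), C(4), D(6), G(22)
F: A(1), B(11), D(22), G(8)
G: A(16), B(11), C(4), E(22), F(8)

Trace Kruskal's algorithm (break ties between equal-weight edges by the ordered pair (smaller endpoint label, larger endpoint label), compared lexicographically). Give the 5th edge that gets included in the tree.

Kruskal: consider edges lightest-first.
A-F (1): add. Components now {A,F} {B} {C} {D} {E} {G}
A-E (3): add. Components now {A,E,F} {B} {C} {D} {G}
C-E (4): add. Components now {A,C,E,F} {B} {D} {G}
C-G (4): add. Components now {A,C,E,F,G} {B} {D}
D-E (6): add. Components now {A,C,D,E,F,G} {B}
B-C (7): add. Components now {A,B,C,D,E,F,G}
The 5th edge added is D-E.

D-E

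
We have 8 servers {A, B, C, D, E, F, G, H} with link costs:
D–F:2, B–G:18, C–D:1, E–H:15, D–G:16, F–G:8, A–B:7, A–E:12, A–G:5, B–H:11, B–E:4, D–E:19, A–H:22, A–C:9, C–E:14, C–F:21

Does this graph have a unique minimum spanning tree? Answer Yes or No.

Yes

Sort edges by weight, then run Kruskal:
C–D (1): add — endpoints in different components.
D–F (2): add — endpoints in different components.
B–E (4): add — endpoints in different components.
A–G (5): add — endpoints in different components.
A–B (7): add — endpoints in different components.
F–G (8): add — endpoints in different components.
A–C (9): skip — A and C already connected.
B–H (11): add — endpoints in different components.
Every non-tree edge has weight strictly greater than the heaviest edge on the tree path between its endpoints, so the MST is unique.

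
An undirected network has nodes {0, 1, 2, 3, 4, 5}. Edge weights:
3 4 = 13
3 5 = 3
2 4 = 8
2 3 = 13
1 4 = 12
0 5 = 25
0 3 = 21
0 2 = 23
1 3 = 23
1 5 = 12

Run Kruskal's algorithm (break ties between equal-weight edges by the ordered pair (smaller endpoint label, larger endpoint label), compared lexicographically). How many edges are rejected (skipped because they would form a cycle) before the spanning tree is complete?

Sort edges by weight, then run Kruskal:
3 5 (3): add. Components now {0} {1} {2} {3,5} {4}
2 4 (8): add. Components now {0} {1} {2,4} {3,5}
1 4 (12): add. Components now {0} {1,2,4} {3,5}
1 5 (12): add. Components now {0} {1,2,3,4,5}
2 3 (13): skip — 2 and 3 already connected.
3 4 (13): skip — 3 and 4 already connected.
0 3 (21): add. Components now {0,1,2,3,4,5}
Edges rejected before the tree was complete: 2.

2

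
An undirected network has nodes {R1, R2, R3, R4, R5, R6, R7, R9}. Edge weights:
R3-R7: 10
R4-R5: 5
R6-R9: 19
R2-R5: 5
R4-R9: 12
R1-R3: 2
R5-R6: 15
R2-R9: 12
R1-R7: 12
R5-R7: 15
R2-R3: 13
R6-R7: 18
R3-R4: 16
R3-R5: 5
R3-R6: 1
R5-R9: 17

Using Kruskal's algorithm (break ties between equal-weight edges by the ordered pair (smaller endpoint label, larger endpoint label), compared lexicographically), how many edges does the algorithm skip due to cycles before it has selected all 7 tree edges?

Sort edges by weight, then run Kruskal:
R3-R6 (1): add — endpoints in different components.
R1-R3 (2): add — endpoints in different components.
R2-R5 (5): add — endpoints in different components.
R3-R5 (5): add — endpoints in different components.
R4-R5 (5): add — endpoints in different components.
R3-R7 (10): add — endpoints in different components.
R1-R7 (12): skip — R1 and R7 already connected.
R2-R9 (12): add — endpoints in different components.
Edges rejected before the tree was complete: 1.

1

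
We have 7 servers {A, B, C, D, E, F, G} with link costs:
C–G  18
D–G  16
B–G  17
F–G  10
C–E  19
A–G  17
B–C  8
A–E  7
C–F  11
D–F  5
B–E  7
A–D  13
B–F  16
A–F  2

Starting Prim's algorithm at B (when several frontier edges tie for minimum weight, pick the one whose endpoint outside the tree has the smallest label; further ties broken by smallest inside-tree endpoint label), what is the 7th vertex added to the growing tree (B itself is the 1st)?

G

Grow the tree from B using Prim:
Step 1: cheapest edge leaving the tree is B–E (7); add E.
Step 2: cheapest edge leaving the tree is A–E (7); add A.
Step 3: cheapest edge leaving the tree is A–F (2); add F.
Step 4: cheapest edge leaving the tree is D–F (5); add D.
Step 5: cheapest edge leaving the tree is B–C (8); add C.
Step 6: cheapest edge leaving the tree is F–G (10); add G.
Vertex order: B, E, A, F, D, C, G. The 7th vertex is G.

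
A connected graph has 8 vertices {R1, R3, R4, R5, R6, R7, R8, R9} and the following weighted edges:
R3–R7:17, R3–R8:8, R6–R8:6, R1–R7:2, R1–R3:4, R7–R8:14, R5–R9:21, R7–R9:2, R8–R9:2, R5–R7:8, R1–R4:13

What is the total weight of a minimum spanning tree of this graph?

37

Grow the tree from R5 using Prim:
Step 1: frontier [R5–R7 8, R5–R9 21] → take R5–R7 (8); add R7.
Step 2: frontier [R5–R9 21, R1–R7 2, R7–R9 2, R7–R8 14, R3–R7 17] → take R1–R7 (2); add R1.
Step 3: frontier [R1–R3 4, R1–R4 13, R5–R9 21, R7–R9 2, R7–R8 14, R3–R7 17] → take R7–R9 (2); add R9.
Step 4: frontier [R1–R3 4, R1–R4 13, R7–R8 14, R3–R7 17, R8–R9 2] → take R8–R9 (2); add R8.
Step 5: frontier [R1–R3 4, R1–R4 13, R3–R7 17, R6–R8 6, R3–R8 8] → take R1–R3 (4); add R3.
Step 6: frontier [R1–R4 13, R6–R8 6] → take R6–R8 (6); add R6.
Step 7: frontier [R1–R4 13] → take R1–R4 (13); add R4.
MST edges: R5–R7, R1–R7, R7–R9, R8–R9, R1–R3, R6–R8, R1–R4; total weight 8+2+2+2+4+6+13 = 37.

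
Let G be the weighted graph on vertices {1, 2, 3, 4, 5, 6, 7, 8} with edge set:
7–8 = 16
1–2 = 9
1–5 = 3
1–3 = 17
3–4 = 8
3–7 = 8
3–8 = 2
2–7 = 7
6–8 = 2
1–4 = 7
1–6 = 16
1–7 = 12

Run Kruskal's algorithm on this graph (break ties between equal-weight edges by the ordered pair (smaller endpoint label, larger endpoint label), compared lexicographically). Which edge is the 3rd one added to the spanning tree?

1-5

Kruskal: consider edges lightest-first.
3–8 (2): add — endpoints in different components.
6–8 (2): add — endpoints in different components.
1–5 (3): add — endpoints in different components.
1–4 (7): add — endpoints in different components.
2–7 (7): add — endpoints in different components.
3–4 (8): add — endpoints in different components.
3–7 (8): add — endpoints in different components.
The 3rd edge added is 1–5.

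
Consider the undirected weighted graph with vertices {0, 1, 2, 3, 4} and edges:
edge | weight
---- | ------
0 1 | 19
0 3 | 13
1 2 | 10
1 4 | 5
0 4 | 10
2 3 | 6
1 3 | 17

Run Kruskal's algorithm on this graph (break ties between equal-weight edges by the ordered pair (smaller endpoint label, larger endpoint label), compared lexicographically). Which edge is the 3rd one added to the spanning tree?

0-4

Kruskal's algorithm — process edges by increasing weight (ties by edge label):
1 4 (5): add. Components now {0} {1,4} {2} {3}
2 3 (6): add. Components now {0} {1,4} {2,3}
0 4 (10): add. Components now {0,1,4} {2,3}
1 2 (10): add. Components now {0,1,2,3,4}
The 3rd edge added is 0 4.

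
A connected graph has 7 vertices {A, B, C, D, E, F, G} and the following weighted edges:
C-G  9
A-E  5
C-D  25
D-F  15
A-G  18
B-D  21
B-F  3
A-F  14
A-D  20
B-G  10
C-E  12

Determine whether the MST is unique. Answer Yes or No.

Yes

Kruskal's algorithm — process edges by increasing weight (ties by edge label):
B-F (3): add. Components now {A} {B,F} {C} {D} {E} {G}
A-E (5): add. Components now {A,E} {B,F} {C} {D} {G}
C-G (9): add. Components now {A,E} {B,F} {C,G} {D}
B-G (10): add. Components now {A,E} {B,C,F,G} {D}
C-E (12): add. Components now {A,B,C,E,F,G} {D}
A-F (14): skip — A and F already connected.
D-F (15): add. Components now {A,B,C,D,E,F,G}
Every non-tree edge has weight strictly greater than the heaviest edge on the tree path between its endpoints, so the MST is unique.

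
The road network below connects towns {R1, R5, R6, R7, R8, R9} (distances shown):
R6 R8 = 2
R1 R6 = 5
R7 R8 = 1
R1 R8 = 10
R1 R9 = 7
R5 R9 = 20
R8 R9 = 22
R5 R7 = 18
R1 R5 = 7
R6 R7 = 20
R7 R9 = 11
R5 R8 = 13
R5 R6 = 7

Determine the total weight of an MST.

Grow the tree from R5 using Prim:
Step 1: cheapest edge leaving the tree is R1 R5 (7); add R1.
Step 2: cheapest edge leaving the tree is R1 R6 (5); add R6.
Step 3: cheapest edge leaving the tree is R6 R8 (2); add R8.
Step 4: cheapest edge leaving the tree is R7 R8 (1); add R7.
Step 5: cheapest edge leaving the tree is R1 R9 (7); add R9.
MST edges: R1 R5, R1 R6, R6 R8, R7 R8, R1 R9; total weight 7+5+2+1+7 = 22.

22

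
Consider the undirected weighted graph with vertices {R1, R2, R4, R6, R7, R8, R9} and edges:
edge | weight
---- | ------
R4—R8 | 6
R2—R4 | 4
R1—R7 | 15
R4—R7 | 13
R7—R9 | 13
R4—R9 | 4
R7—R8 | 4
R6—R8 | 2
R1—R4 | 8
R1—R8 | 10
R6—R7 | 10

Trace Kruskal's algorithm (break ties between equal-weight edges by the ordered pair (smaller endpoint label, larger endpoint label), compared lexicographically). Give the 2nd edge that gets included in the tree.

Sort edges by weight, then run Kruskal:
R6—R8 (2): add — endpoints in different components.
R2—R4 (4): add — endpoints in different components.
R4—R9 (4): add — endpoints in different components.
R7—R8 (4): add — endpoints in different components.
R4—R8 (6): add — endpoints in different components.
R1—R4 (8): add — endpoints in different components.
The 2nd edge added is R2—R4.

R2-R4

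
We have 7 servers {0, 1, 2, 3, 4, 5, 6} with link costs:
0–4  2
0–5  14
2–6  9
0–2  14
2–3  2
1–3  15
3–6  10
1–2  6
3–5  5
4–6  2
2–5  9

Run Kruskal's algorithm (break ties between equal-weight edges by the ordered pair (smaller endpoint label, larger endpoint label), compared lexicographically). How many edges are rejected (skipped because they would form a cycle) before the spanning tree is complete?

1

Kruskal: consider edges lightest-first.
0–4 (2): add — endpoints in different components.
2–3 (2): add — endpoints in different components.
4–6 (2): add — endpoints in different components.
3–5 (5): add — endpoints in different components.
1–2 (6): add — endpoints in different components.
2–5 (9): skip — 2 and 5 already connected.
2–6 (9): add — endpoints in different components.
Edges rejected before the tree was complete: 1.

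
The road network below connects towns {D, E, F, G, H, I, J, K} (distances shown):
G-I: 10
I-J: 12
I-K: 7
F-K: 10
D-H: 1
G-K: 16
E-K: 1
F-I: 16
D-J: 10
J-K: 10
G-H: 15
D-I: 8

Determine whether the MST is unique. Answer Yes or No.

Kruskal's algorithm — process edges by increasing weight (ties by edge label):
D-H (1): add — endpoints in different components.
E-K (1): add — endpoints in different components.
I-K (7): add — endpoints in different components.
D-I (8): add — endpoints in different components.
D-J (10): add — endpoints in different components.
F-K (10): add — endpoints in different components.
G-I (10): add — endpoints in different components.
Non-tree edge J-K has weight 10, equal to the heaviest edge on its tree cycle — swapping gives another MST of the same weight. Not unique.

No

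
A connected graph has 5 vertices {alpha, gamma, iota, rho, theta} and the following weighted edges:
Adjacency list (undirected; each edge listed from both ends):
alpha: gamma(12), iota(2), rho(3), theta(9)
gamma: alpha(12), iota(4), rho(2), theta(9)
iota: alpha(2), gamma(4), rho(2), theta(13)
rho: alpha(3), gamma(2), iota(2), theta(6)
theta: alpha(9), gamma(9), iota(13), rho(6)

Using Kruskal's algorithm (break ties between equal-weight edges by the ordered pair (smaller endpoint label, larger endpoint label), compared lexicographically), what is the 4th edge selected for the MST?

Kruskal: consider edges lightest-first.
alpha–iota (2): add. Components now {alpha,iota} {gamma} {theta} {rho}
gamma–rho (2): add. Components now {alpha,iota} {gamma,rho} {theta}
iota–rho (2): add. Components now {alpha,gamma,iota,rho} {theta}
alpha–rho (3): skip — alpha and rho already connected.
gamma–iota (4): skip — iota and gamma already connected.
rho–theta (6): add. Components now {alpha,gamma,iota,rho,theta}
The 4th edge added is rho–theta.

rho-theta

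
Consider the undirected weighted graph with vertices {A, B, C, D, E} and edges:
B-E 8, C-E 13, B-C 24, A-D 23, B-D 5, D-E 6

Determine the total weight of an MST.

47

Kruskal's algorithm — process edges by increasing weight (ties by edge label):
B-D (5): add. Components now {A} {B,D} {C} {E}
D-E (6): add. Components now {A} {B,D,E} {C}
B-E (8): skip — B and E already connected.
C-E (13): add. Components now {A} {B,C,D,E}
A-D (23): add. Components now {A,B,C,D,E}
MST edges: B-D, D-E, C-E, A-D; total weight 5+6+13+23 = 47.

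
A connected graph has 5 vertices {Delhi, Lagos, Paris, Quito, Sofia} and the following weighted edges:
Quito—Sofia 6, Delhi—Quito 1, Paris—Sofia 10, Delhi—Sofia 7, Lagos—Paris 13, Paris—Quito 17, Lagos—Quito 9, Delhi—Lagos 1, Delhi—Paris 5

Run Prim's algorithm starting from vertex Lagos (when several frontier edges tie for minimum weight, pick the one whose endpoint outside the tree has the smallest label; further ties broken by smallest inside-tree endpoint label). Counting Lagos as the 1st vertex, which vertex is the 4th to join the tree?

Prim's algorithm from Lagos:
Step 1: frontier [Delhi—Lagos 1, Lagos—Quito 9, Lagos—Paris 13] → take Delhi—Lagos (1); add Delhi.
Step 2: frontier [Delhi—Quito 1, Delhi—Paris 5, Delhi—Sofia 7, Lagos—Quito 9, Lagos—Paris 13] → take Delhi—Quito (1); add Quito.
Step 3: frontier [Delhi—Paris 5, Delhi—Sofia 7, Lagos—Paris 13, Quito—Sofia 6, Paris—Quito 17] → take Delhi—Paris (5); add Paris.
Step 4: frontier [Delhi—Sofia 7, Paris—Sofia 10, Quito—Sofia 6] → take Quito—Sofia (6); add Sofia.
Vertex order: Lagos, Delhi, Quito, Paris, Sofia. The 4th vertex is Paris.

Paris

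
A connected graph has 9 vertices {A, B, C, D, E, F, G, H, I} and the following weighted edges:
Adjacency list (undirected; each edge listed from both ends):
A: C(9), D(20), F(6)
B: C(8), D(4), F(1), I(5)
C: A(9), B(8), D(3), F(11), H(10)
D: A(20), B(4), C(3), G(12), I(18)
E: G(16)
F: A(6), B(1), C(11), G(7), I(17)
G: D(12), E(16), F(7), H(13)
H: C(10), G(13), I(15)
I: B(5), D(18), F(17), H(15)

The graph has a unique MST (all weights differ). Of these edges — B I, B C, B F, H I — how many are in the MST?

2

Sort edges by weight, then run Kruskal:
B F (1): add — endpoints in different components.
C D (3): add — endpoints in different components.
B D (4): add — endpoints in different components.
B I (5): add — endpoints in different components.
A F (6): add — endpoints in different components.
F G (7): add — endpoints in different components.
B C (8): skip — B and C already connected.
A C (9): skip — A and C already connected.
C H (10): add — endpoints in different components.
C F (11): skip — C and F already connected.
D G (12): skip — D and G already connected.
G H (13): skip — G and H already connected.
H I (15): skip — H and I already connected.
E G (16): add — endpoints in different components.
MST edge set: {B F, C D, B D, B I, A F, F G, C H, E G}.
Of the listed edges, {B I, B F} are in the MST → 2.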